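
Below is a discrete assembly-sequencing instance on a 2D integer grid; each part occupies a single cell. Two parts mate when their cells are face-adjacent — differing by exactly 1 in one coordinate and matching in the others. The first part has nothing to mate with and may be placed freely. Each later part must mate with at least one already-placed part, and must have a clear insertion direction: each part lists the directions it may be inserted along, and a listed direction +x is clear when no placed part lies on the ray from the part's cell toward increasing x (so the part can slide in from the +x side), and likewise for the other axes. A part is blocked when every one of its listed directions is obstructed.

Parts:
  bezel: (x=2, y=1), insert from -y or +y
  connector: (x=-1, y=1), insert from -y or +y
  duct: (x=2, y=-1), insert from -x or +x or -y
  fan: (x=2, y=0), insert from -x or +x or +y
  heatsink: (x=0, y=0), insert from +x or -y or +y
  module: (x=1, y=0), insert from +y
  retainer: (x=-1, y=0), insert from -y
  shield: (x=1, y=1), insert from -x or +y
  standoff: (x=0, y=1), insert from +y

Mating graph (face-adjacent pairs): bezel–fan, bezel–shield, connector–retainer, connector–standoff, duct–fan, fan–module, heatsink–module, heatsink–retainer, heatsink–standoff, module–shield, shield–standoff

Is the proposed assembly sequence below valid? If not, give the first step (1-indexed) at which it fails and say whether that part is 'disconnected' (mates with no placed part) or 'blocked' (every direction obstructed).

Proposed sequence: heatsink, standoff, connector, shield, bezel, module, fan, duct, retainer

Invalid at step 6 (blocked)

1. heatsink@(0, 0) [+x clear] — {heatsink}
2. standoff@(0, 1) [+y clear] — {heatsink, standoff}
3. connector@(-1, 1) [-y clear] — {connector, heatsink, standoff}
4. shield@(1, 1) [+y clear] — {connector, heatsink, shield, standoff}
5. bezel@(2, 1) [-y clear] — {bezel, connector, heatsink, shield, standoff}
6. module@(1, 0) — +y all obstructed ⇒ blocked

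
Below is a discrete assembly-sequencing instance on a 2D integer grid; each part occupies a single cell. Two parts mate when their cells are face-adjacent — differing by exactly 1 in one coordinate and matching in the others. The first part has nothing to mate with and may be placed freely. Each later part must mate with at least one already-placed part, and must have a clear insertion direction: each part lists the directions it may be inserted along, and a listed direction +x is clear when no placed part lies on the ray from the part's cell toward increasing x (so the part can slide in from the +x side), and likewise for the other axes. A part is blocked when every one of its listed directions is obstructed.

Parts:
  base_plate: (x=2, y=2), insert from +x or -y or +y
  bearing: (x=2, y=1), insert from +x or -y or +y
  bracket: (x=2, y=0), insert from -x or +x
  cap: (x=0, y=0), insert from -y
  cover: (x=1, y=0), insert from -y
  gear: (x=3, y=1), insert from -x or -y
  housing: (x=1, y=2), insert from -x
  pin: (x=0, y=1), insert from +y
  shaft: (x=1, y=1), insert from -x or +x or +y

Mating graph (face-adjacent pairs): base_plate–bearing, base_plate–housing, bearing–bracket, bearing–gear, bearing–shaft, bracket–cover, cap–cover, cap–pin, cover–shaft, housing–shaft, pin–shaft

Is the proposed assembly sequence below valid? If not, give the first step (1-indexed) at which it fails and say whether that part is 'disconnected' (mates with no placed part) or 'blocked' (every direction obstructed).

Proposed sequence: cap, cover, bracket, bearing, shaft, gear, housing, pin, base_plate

1. cap@(0, 0) [-y clear] — {cap}
2. cover@(1, 0) [-y clear] — {cap, cover}
3. bracket@(2, 0) [+x clear] — {bracket, cap, cover}
4. bearing@(2, 1) [+x clear] — {bearing, bracket, cap, cover}
5. shaft@(1, 1) [-x clear] — {bearing, bracket, cap, cover, shaft}
6. gear@(3, 1) [-y clear] — {bearing, bracket, cap, cover, gear, shaft}
7. housing@(1, 2) [-x clear] — {bearing, bracket, cap, cover, gear, housing, shaft}
8. pin@(0, 1) [+y clear] — {bearing, bracket, cap, cover, gear, housing, pin, shaft}
9. base_plate@(2, 2) [+x clear] — {base_plate, bearing, bracket, cap, cover, gear, housing, pin, shaft}

Valid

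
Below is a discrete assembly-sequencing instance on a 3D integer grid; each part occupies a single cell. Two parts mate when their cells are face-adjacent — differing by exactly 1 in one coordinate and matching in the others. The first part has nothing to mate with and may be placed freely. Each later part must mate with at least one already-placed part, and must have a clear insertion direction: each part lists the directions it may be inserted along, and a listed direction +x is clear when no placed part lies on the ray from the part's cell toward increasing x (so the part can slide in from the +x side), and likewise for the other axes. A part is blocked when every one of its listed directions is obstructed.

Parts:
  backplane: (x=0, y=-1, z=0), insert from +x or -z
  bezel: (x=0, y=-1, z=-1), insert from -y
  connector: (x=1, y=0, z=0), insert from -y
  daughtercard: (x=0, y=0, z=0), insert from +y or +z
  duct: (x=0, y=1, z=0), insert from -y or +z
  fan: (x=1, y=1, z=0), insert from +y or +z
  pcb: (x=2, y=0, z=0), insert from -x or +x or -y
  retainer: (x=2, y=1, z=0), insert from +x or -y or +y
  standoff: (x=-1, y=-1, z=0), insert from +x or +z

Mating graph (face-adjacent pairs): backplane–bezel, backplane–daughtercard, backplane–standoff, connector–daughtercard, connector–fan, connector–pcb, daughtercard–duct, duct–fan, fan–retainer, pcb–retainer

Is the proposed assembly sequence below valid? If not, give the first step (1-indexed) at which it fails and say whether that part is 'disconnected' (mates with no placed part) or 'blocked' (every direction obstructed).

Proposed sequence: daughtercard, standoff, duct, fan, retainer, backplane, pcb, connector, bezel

Invalid at step 2 (disconnected)

1. daughtercard@(0, 0, 0) [+y clear] — {daughtercard}
2. standoff@(-1, -1, 0) — no placed neighbour ⇒ disconnected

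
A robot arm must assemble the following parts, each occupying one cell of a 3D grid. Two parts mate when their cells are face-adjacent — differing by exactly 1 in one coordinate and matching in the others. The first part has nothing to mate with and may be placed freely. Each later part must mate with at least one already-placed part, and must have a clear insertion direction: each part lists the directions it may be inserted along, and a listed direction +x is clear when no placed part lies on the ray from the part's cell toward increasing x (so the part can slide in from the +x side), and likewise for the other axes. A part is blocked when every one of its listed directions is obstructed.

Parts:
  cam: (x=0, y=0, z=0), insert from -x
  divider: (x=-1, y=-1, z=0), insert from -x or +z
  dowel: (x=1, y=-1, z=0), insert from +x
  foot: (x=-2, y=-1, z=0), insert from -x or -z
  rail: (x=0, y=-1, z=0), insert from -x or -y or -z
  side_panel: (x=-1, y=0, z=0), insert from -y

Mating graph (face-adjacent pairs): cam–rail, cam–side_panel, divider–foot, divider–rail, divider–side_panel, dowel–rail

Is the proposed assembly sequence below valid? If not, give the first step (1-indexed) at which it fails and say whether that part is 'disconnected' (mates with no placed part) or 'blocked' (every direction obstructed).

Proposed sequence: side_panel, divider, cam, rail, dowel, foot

1. side_panel@(-1, 0, 0) [-y clear] — {side_panel}
2. divider@(-1, -1, 0) [-x clear] — {divider, side_panel}
3. cam@(0, 0, 0) — -x all obstructed ⇒ blocked

Invalid at step 3 (blocked)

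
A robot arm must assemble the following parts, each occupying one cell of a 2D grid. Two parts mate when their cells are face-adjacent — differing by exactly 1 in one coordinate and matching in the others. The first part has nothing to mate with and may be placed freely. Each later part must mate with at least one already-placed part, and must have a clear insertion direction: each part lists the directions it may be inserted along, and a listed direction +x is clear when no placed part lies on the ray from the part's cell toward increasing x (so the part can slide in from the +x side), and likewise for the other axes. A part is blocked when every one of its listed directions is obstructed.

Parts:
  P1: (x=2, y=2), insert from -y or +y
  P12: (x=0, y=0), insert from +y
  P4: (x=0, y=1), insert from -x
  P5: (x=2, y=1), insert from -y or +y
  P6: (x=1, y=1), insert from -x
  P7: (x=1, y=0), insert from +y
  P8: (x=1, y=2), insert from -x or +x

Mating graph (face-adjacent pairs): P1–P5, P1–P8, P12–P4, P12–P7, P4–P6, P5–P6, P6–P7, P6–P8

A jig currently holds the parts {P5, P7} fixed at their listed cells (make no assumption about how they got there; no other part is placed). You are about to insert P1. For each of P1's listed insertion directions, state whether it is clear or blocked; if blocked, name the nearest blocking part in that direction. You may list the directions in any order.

-y: nearest on ray is P5@(2, 1) ⇒ blocked
+y: ray from P1(2, 2) has no placed part ⇒ clear

+y: clear; -y: blocked by P5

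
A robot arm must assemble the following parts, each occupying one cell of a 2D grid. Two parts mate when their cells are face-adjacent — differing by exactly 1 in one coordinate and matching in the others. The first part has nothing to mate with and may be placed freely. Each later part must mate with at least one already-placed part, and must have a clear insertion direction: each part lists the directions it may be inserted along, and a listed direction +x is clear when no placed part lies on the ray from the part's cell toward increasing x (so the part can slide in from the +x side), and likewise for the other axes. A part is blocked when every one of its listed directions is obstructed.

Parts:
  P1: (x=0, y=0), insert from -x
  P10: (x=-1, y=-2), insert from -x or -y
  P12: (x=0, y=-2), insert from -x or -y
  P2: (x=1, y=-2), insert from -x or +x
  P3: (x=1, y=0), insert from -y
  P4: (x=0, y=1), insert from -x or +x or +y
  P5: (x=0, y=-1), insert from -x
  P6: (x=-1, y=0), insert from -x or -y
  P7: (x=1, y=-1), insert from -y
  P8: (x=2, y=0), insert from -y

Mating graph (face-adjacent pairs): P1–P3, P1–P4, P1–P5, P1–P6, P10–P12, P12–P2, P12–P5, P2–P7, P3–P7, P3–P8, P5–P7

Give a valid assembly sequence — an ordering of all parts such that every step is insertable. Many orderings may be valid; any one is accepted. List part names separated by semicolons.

P10; P12; P5; P1; P3; P8; P6; P7; P2; P4

1. P10@(-1, -2) [-x clear] — {P10}
2. P12@(0, -2) [-y clear] — {P10, P12}
3. P5@(0, -1) [-x clear] — {P10, P12, P5}
4. P1@(0, 0) [-x clear] — {P1, P10, P12, P5}
5. P3@(1, 0) [-y clear] — {P1, P10, P12, P3, P5}
6. P8@(2, 0) [-y clear] — {P1, P10, P12, P3, P5, P8}
7. P6@(-1, 0) [-x clear] — {P1, P10, P12, P3, P5, P6, P8}
8. P7@(1, -1) [-y clear] — {P1, P10, P12, P3, P5, P6, P7, P8}
9. P2@(1, -2) [+x clear] — {P1, P10, P12, P2, P3, P5, P6, P7, P8}
10. P4@(0, 1) [-x clear] — {P1, P10, P12, P2, P3, P4, P5, P6, P7, P8}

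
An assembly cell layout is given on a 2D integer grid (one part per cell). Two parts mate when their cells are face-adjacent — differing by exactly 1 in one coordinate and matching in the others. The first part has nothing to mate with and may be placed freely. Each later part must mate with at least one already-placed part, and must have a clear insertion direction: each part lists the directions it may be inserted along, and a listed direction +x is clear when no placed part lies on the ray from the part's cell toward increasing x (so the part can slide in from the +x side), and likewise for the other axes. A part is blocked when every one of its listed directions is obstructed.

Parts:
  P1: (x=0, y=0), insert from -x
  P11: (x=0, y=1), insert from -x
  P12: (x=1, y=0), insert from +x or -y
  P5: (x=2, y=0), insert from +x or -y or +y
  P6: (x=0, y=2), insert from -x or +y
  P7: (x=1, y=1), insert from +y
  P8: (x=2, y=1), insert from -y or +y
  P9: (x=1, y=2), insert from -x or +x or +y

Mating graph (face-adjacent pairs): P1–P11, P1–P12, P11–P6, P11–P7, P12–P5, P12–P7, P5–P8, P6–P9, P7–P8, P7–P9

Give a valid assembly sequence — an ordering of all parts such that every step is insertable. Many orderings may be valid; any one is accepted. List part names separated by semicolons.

1. P6@(0, 2) [-x clear] — {P6}
2. P11@(0, 1) [-x clear] — {P11, P6}
3. P1@(0, 0) [-x clear] — {P1, P11, P6}
4. P12@(1, 0) [+x clear] — {P1, P11, P12, P6}
5. P5@(2, 0) [+x clear] — {P1, P11, P12, P5, P6}
6. P8@(2, 1) [+y clear] — {P1, P11, P12, P5, P6, P8}
7. P7@(1, 1) [+y clear] — {P1, P11, P12, P5, P6, P7, P8}
8. P9@(1, 2) [+x clear] — {P1, P11, P12, P5, P6, P7, P8, P9}

P6; P11; P1; P12; P5; P8; P7; P9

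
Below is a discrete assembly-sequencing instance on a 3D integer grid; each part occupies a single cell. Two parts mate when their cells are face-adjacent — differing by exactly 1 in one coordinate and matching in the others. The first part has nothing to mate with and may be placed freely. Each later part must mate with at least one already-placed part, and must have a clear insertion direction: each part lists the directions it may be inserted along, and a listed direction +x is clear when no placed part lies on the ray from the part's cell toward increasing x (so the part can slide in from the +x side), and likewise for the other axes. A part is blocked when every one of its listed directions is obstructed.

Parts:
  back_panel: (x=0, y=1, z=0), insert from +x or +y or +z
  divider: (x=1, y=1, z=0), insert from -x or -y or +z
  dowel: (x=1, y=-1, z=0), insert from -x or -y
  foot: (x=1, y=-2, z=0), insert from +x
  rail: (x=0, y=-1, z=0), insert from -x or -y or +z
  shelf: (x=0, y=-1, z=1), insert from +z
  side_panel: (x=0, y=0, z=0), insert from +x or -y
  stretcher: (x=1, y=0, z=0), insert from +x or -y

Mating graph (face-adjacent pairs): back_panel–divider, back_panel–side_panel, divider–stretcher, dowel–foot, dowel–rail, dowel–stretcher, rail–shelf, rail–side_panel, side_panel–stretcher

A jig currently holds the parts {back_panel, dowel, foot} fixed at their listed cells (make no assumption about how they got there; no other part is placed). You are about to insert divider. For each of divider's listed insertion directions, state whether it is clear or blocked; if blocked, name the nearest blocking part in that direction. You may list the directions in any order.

+z: clear; -x: blocked by back_panel; -y: blocked by dowel

-x: nearest on ray is back_panel@(0, 1, 0) ⇒ blocked
-y: nearest on ray is dowel@(1, -1, 0) ⇒ blocked
+z: ray from divider(1, 1, 0) has no placed part ⇒ clear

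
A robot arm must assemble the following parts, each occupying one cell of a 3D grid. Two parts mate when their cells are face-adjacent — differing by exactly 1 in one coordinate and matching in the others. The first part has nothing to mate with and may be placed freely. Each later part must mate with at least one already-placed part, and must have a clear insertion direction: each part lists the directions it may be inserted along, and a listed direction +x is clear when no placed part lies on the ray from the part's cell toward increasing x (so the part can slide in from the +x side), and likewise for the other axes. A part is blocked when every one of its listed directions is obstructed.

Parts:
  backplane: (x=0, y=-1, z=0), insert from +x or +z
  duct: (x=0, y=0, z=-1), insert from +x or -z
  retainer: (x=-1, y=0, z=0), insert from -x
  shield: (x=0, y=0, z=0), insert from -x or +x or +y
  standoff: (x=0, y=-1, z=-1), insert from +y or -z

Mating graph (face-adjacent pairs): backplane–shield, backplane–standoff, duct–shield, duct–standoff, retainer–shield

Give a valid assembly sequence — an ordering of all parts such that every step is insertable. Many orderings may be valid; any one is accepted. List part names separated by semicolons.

1. retainer@(-1, 0, 0) [-x clear] — {retainer}
2. shield@(0, 0, 0) [+x clear] — {retainer, shield}
3. duct@(0, 0, -1) [+x clear] — {duct, retainer, shield}
4. backplane@(0, -1, 0) [+x clear] — {backplane, duct, retainer, shield}
5. standoff@(0, -1, -1) [-z clear] — {backplane, duct, retainer, shield, standoff}

retainer; shield; duct; backplane; standoff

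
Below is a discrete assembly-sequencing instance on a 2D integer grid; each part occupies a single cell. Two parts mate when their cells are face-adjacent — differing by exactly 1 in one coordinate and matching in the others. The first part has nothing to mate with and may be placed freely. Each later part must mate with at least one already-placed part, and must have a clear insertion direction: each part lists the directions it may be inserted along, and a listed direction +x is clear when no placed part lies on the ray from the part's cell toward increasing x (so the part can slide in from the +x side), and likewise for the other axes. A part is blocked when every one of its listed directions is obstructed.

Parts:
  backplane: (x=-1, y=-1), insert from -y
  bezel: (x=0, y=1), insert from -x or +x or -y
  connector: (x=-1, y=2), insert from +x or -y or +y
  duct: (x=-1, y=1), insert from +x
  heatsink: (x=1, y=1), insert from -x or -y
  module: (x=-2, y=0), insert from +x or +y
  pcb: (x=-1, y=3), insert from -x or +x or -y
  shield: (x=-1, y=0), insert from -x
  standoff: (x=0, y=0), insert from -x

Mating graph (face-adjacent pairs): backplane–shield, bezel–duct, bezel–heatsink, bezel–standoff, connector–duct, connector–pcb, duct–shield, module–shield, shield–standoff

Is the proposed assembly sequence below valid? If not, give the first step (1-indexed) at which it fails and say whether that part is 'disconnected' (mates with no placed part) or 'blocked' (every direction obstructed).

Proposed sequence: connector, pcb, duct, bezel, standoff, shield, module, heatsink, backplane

1. connector@(-1, 2) [+x clear] — {connector}
2. pcb@(-1, 3) [-x clear] — {connector, pcb}
3. duct@(-1, 1) [+x clear] — {connector, duct, pcb}
4. bezel@(0, 1) [+x clear] — {bezel, connector, duct, pcb}
5. standoff@(0, 0) [-x clear] — {bezel, connector, duct, pcb, standoff}
6. shield@(-1, 0) [-x clear] — {bezel, connector, duct, pcb, shield, standoff}
7. module@(-2, 0) [+y clear] — {bezel, connector, duct, module, pcb, shield, standoff}
8. heatsink@(1, 1) [-y clear] — {bezel, connector, duct, heatsink, module, pcb, shield, standoff}
9. backplane@(-1, -1) [-y clear] — {backplane, bezel, connector, duct, heatsink, module, pcb, shield, standoff}

Valid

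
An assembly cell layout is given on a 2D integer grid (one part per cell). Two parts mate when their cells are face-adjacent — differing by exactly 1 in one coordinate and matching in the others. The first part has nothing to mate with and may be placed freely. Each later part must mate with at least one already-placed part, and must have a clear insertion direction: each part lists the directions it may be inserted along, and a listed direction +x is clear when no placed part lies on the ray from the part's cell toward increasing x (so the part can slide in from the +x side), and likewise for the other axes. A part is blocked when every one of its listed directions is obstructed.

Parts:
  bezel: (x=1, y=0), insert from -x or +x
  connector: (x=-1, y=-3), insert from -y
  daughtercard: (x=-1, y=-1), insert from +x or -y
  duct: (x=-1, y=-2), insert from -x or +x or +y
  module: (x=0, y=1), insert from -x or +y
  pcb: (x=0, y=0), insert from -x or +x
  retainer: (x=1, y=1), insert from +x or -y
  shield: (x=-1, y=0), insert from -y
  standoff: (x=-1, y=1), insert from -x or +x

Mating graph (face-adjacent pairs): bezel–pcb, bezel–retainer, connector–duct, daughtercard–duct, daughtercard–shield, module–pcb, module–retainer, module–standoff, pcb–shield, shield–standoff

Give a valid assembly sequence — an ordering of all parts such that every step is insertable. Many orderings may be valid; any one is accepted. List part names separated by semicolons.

1. standoff@(-1, 1) [-x clear] — {standoff}
2. module@(0, 1) [+y clear] — {module, standoff}
3. pcb@(0, 0) [-x clear] — {module, pcb, standoff}
4. bezel@(1, 0) [+x clear] — {bezel, module, pcb, standoff}
5. retainer@(1, 1) [+x clear] — {bezel, module, pcb, retainer, standoff}
6. shield@(-1, 0) [-y clear] — {bezel, module, pcb, retainer, shield, standoff}
7. daughtercard@(-1, -1) [+x clear] — {bezel, daughtercard, module, pcb, retainer, shield, standoff}
8. duct@(-1, -2) [-x clear] — {bezel, daughtercard, duct, module, pcb, retainer, shield, standoff}
9. connector@(-1, -3) [-y clear] — {bezel, connector, daughtercard, duct, module, pcb, retainer, shield, standoff}

standoff; module; pcb; bezel; retainer; shield; daughtercard; duct; connector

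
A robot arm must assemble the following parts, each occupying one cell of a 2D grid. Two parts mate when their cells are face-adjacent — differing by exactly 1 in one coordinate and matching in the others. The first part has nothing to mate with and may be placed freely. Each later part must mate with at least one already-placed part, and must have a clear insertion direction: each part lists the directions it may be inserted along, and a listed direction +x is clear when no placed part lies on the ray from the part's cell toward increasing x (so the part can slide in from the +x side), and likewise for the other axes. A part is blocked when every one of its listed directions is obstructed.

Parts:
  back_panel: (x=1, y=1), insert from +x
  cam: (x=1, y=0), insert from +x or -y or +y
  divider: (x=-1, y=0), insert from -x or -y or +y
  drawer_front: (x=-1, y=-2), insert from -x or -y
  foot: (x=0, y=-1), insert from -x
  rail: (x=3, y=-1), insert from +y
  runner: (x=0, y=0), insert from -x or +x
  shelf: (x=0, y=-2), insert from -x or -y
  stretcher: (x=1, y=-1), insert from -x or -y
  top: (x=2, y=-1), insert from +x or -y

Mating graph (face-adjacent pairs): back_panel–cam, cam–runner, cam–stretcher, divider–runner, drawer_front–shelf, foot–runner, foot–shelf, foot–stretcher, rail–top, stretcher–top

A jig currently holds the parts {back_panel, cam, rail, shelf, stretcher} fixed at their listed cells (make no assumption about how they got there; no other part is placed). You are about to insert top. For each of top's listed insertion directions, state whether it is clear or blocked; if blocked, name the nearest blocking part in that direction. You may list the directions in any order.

+x: blocked by rail; -y: clear

+x: nearest on ray is rail@(3, -1) ⇒ blocked
-y: ray from top(2, -1) has no placed part ⇒ clear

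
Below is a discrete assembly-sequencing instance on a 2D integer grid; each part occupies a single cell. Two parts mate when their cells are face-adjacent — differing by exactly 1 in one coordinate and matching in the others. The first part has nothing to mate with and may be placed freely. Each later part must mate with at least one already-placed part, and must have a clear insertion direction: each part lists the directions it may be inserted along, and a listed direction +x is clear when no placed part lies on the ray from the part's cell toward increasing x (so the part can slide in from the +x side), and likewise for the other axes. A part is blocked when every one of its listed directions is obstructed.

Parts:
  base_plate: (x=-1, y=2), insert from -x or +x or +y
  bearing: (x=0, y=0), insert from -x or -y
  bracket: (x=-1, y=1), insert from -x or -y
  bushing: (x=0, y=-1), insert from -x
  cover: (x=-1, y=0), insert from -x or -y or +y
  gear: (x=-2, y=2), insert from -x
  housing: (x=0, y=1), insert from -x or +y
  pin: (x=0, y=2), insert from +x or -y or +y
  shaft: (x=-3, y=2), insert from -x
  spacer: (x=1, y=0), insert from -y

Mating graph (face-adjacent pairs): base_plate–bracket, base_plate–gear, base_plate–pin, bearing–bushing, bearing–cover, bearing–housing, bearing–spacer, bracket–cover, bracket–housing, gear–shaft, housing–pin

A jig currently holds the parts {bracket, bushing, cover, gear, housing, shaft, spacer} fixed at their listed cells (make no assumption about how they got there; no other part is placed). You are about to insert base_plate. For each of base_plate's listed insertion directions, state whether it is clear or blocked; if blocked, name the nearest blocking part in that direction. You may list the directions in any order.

-x: nearest on ray is gear@(-2, 2) ⇒ blocked
+x: ray from base_plate(-1, 2) has no placed part ⇒ clear
+y: ray from base_plate(-1, 2) has no placed part ⇒ clear

+x: clear; +y: clear; -x: blocked by gear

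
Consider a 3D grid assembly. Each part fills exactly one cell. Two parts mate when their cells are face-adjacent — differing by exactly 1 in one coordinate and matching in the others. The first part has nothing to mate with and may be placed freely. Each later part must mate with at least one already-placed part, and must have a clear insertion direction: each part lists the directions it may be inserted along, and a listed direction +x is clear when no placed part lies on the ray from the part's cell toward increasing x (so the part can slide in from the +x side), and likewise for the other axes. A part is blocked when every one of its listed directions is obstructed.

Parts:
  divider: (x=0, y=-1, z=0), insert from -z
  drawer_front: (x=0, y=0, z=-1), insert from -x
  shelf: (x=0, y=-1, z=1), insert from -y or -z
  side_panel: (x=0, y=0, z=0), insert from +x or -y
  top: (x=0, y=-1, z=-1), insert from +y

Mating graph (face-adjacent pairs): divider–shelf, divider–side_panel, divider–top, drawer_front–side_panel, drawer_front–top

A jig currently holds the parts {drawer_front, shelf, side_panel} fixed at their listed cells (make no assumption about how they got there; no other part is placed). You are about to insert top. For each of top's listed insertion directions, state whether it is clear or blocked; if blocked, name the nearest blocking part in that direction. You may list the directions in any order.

+y: blocked by drawer_front

+y: nearest on ray is drawer_front@(0, 0, -1) ⇒ blocked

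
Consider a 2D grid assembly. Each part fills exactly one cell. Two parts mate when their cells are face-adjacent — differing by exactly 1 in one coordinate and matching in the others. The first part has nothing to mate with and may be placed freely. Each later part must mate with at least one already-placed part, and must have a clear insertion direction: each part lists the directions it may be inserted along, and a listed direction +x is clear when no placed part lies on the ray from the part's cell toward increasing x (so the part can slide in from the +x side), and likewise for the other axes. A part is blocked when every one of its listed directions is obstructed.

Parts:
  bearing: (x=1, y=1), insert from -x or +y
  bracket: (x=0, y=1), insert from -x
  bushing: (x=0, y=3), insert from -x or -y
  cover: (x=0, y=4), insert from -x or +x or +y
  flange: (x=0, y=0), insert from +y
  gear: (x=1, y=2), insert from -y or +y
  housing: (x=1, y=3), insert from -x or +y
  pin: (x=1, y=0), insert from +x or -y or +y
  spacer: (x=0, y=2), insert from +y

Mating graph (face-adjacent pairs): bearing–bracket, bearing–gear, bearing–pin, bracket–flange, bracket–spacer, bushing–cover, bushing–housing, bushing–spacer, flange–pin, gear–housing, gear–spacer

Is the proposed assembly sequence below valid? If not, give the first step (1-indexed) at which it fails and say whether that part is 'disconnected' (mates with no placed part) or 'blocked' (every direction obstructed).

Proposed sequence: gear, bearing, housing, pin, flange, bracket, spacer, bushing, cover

Valid

1. gear@(1, 2) [-y clear] — {gear}
2. bearing@(1, 1) [-x clear] — {bearing, gear}
3. housing@(1, 3) [-x clear] — {bearing, gear, housing}
4. pin@(1, 0) [+x clear] — {bearing, gear, housing, pin}
5. flange@(0, 0) [+y clear] — {bearing, flange, gear, housing, pin}
6. bracket@(0, 1) [-x clear] — {bearing, bracket, flange, gear, housing, pin}
7. spacer@(0, 2) [+y clear] — {bearing, bracket, flange, gear, housing, pin, spacer}
8. bushing@(0, 3) [-x clear] — {bearing, bracket, bushing, flange, gear, housing, pin, spacer}
9. cover@(0, 4) [-x clear] — {bearing, bracket, bushing, cover, flange, gear, housing, pin, spacer}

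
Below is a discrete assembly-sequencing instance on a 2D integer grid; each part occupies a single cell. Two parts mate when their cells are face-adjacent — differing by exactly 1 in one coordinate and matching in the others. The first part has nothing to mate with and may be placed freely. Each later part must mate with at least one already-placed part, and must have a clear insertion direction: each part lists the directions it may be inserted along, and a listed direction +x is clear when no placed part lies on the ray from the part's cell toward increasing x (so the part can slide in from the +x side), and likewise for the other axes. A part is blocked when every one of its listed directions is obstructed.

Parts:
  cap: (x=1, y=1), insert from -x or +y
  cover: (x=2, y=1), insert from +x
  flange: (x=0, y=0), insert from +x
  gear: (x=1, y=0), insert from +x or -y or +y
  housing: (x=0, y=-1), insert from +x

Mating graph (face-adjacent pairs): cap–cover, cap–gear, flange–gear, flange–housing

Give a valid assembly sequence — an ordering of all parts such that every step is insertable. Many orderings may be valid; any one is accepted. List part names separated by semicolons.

housing; flange; gear; cap; cover

1. housing@(0, -1) [+x clear] — {housing}
2. flange@(0, 0) [+x clear] — {flange, housing}
3. gear@(1, 0) [+x clear] — {flange, gear, housing}
4. cap@(1, 1) [-x clear] — {cap, flange, gear, housing}
5. cover@(2, 1) [+x clear] — {cap, cover, flange, gear, housing}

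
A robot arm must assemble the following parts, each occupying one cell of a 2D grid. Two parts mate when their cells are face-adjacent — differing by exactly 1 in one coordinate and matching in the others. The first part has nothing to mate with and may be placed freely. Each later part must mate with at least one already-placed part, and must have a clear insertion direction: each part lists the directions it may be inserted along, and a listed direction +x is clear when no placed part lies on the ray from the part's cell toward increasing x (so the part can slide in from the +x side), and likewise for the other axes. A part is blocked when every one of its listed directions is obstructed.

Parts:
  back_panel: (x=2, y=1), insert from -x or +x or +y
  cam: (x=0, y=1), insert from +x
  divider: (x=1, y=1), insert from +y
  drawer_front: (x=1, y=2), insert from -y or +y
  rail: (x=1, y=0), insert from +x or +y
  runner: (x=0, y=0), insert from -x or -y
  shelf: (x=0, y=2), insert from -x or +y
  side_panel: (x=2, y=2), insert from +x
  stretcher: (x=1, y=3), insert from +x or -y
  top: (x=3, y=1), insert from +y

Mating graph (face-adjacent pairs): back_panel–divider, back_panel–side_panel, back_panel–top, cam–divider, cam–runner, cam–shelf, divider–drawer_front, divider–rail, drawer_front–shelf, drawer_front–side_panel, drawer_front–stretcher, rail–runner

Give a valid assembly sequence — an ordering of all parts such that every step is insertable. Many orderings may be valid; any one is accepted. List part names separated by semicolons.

1. rail@(1, 0) [+x clear] — {rail}
2. runner@(0, 0) [-x clear] — {rail, runner}
3. cam@(0, 1) [+x clear] — {cam, rail, runner}
4. divider@(1, 1) [+y clear] — {cam, divider, rail, runner}
5. drawer_front@(1, 2) [+y clear] — {cam, divider, drawer_front, rail, runner}
6. stretcher@(1, 3) [+x clear] — {cam, divider, drawer_front, rail, runner, stretcher}
7. side_panel@(2, 2) [+x clear] — {cam, divider, drawer_front, rail, runner, side_panel, stretcher}
8. shelf@(0, 2) [-x clear] — {cam, divider, drawer_front, rail, runner, shelf, side_panel, stretcher}
9. back_panel@(2, 1) [+x clear] — {back_panel, cam, divider, drawer_front, rail, runner, shelf, side_panel, stretcher}
10. top@(3, 1) [+y clear] — {back_panel, cam, divider, drawer_front, rail, runner, shelf, side_panel, stretcher, top}

rail; runner; cam; divider; drawer_front; stretcher; side_panel; shelf; back_panel; top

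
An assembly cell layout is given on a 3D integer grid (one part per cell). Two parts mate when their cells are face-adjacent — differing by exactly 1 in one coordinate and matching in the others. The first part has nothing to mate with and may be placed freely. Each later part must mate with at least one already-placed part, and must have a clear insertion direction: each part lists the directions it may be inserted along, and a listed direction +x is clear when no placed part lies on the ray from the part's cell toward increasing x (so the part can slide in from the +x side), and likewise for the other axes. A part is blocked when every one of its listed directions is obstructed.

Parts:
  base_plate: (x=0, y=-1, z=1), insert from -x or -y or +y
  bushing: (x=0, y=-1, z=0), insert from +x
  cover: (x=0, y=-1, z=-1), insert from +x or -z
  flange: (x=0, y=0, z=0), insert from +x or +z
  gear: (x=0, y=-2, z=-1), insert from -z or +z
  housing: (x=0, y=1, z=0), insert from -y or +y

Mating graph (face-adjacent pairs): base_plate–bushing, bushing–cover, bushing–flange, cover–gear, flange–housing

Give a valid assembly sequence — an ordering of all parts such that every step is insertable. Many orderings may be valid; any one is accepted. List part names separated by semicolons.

base_plate; bushing; flange; housing; cover; gear

1. base_plate@(0, -1, 1) [-x clear] — {base_plate}
2. bushing@(0, -1, 0) [+x clear] — {base_plate, bushing}
3. flange@(0, 0, 0) [+x clear] — {base_plate, bushing, flange}
4. housing@(0, 1, 0) [+y clear] — {base_plate, bushing, flange, housing}
5. cover@(0, -1, -1) [+x clear] — {base_plate, bushing, cover, flange, housing}
6. gear@(0, -2, -1) [-z clear] — {base_plate, bushing, cover, flange, gear, housing}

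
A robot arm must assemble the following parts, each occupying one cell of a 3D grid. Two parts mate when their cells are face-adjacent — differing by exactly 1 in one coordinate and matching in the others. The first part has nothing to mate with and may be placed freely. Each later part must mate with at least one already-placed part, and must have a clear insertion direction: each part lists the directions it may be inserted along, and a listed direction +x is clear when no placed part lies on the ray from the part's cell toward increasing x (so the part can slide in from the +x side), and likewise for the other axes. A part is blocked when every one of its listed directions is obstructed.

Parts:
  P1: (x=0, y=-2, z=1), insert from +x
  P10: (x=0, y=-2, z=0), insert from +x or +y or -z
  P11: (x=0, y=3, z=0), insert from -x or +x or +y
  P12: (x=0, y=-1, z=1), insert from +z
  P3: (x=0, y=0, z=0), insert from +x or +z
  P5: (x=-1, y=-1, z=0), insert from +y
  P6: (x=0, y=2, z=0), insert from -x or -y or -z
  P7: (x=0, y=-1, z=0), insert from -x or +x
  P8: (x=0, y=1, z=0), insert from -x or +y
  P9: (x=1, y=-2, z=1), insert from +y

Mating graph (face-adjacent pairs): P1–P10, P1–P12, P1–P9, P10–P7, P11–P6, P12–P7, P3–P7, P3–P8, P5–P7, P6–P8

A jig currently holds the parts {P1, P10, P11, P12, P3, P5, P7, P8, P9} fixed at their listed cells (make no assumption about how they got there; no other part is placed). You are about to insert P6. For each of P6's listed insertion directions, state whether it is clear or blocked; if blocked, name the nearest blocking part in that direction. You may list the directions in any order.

-x: ray from P6(0, 2, 0) has no placed part ⇒ clear
-y: nearest on ray is P8@(0, 1, 0) ⇒ blocked
-z: ray from P6(0, 2, 0) has no placed part ⇒ clear

-x: clear; -y: blocked by P8; -z: clear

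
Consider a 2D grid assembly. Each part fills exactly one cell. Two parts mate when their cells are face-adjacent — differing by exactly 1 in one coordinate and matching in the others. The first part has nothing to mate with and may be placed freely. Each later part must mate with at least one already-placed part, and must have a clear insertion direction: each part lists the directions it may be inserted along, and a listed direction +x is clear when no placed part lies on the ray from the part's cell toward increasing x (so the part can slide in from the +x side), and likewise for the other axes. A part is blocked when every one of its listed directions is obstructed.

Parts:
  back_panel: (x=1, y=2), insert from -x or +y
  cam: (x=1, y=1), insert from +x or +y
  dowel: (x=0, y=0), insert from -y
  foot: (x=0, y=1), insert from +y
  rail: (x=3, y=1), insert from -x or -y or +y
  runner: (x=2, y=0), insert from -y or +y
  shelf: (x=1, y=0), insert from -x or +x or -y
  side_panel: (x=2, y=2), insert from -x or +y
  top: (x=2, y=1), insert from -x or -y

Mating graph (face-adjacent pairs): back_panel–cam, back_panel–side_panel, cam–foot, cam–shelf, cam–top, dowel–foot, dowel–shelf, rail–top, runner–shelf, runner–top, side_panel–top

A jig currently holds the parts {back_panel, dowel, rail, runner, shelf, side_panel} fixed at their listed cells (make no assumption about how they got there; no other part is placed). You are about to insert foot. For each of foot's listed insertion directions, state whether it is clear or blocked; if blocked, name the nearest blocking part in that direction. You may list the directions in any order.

+y: clear

+y: ray from foot(0, 1) has no placed part ⇒ clear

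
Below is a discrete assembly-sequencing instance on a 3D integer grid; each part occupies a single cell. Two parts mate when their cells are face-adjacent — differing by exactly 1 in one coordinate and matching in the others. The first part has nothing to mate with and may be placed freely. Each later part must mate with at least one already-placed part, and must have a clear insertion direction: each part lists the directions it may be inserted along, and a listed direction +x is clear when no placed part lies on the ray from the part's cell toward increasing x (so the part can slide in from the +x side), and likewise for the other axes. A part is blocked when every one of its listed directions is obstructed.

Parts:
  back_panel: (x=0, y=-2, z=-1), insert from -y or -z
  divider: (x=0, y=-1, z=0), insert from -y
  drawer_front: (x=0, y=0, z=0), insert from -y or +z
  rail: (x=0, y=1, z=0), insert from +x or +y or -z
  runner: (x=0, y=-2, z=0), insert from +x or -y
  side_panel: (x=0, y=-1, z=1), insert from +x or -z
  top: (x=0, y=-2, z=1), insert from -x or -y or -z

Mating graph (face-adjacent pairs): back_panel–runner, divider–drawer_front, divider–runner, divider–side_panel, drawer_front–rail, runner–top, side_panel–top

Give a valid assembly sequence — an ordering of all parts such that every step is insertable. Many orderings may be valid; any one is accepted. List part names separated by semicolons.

drawer_front; rail; divider; runner; side_panel; back_panel; top

1. drawer_front@(0, 0, 0) [-y clear] — {drawer_front}
2. rail@(0, 1, 0) [+x clear] — {drawer_front, rail}
3. divider@(0, -1, 0) [-y clear] — {divider, drawer_front, rail}
4. runner@(0, -2, 0) [+x clear] — {divider, drawer_front, rail, runner}
5. side_panel@(0, -1, 1) [+x clear] — {divider, drawer_front, rail, runner, side_panel}
6. back_panel@(0, -2, -1) [-y clear] — {back_panel, divider, drawer_front, rail, runner, side_panel}
7. top@(0, -2, 1) [-x clear] — {back_panel, divider, drawer_front, rail, runner, side_panel, top}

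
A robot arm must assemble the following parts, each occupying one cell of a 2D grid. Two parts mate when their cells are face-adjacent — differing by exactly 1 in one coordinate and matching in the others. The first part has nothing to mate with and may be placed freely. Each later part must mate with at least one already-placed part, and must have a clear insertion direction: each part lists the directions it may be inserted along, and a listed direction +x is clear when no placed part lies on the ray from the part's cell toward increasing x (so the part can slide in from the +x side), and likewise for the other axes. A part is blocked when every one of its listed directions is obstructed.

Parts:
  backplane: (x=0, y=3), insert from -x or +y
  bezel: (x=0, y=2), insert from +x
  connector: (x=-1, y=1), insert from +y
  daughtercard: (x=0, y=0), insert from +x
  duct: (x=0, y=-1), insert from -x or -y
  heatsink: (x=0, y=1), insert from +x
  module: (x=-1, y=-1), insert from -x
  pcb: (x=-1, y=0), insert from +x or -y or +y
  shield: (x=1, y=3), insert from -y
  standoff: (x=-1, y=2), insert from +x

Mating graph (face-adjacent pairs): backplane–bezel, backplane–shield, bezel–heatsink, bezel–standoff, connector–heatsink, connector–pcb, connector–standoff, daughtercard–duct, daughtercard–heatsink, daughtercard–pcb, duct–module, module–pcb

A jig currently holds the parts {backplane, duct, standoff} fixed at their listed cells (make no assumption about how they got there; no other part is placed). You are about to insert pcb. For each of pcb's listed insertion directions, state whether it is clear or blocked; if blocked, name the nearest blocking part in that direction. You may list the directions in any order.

+x: ray from pcb(-1, 0) has no placed part ⇒ clear
-y: ray from pcb(-1, 0) has no placed part ⇒ clear
+y: nearest on ray is standoff@(-1, 2) ⇒ blocked

+x: clear; +y: blocked by standoff; -y: clear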